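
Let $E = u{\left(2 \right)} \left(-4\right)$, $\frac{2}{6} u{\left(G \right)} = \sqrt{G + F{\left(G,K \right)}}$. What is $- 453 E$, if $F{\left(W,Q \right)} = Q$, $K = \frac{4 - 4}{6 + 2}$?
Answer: $5436 \sqrt{2} \approx 7687.7$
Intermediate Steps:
$K = 0$ ($K = \frac{0}{8} = 0 \cdot \frac{1}{8} = 0$)
$u{\left(G \right)} = 3 \sqrt{G}$ ($u{\left(G \right)} = 3 \sqrt{G + 0} = 3 \sqrt{G}$)
$E = - 12 \sqrt{2}$ ($E = 3 \sqrt{2} \left(-4\right) = - 12 \sqrt{2} \approx -16.971$)
$- 453 E = - 453 \left(- 12 \sqrt{2}\right) = 5436 \sqrt{2}$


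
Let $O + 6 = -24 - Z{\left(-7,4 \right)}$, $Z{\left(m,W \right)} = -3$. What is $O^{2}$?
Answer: $729$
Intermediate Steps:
$O = -27$ ($O = -6 - 21 = -27$)
$O^{2} = \left(-27\right)^{2} = 729$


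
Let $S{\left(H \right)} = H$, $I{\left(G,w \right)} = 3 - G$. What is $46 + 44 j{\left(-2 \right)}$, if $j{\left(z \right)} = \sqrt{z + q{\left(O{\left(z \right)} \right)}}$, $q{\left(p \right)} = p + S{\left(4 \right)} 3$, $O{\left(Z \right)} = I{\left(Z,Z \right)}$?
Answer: $46 + 44 \sqrt{15} \approx 216.41$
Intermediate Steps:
$O{\left(Z \right)} = 3 - Z$
$q{\left(p \right)} = 12 + p$ ($q{\left(p \right)} = p + 4 \cdot 3 = p + 12 = 12 + p$)
$j{\left(z \right)} = \sqrt{15}$ ($j{\left(z \right)} = \sqrt{z + \left(12 - \left(-3 + z\right)\right)} = \sqrt{z - \left(-15 + z\right)} = \sqrt{15}$)
$46 + 44 j{\left(-2 \right)} = 46 + 44 \sqrt{15}$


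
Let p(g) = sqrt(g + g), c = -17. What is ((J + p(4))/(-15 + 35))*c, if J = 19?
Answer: -323/20 - 17*sqrt(2)/10 ≈ -18.554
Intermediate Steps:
p(g) = sqrt(2)*sqrt(g) (p(g) = sqrt(2*g) = sqrt(2)*sqrt(g))
((J + p(4))/(-15 + 35))*c = ((19 + sqrt(2)*sqrt(4))/(-15 + 35))*(-17) = ((19 + sqrt(2)*2)/20)*(-17) = ((19 + 2*sqrt(2))/20)*(-17) = (19/20 + sqrt(2)/10)*(-17) = -323/20 - 17*sqrt(2)/10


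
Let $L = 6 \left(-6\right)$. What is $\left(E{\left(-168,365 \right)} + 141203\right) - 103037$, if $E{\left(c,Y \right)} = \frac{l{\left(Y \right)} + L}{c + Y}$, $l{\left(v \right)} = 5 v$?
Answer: $\frac{7520491}{197} \approx 38175.0$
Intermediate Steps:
$L = -36$
$E{\left(c,Y \right)} = \frac{-36 + 5 Y}{Y + c}$ ($E{\left(c,Y \right)} = \frac{5 Y - 36}{c + Y} = \frac{-36 + 5 Y}{Y + c}$)
$\left(E{\left(-168,365 \right)} + 141203\right) - 103037 = \left(\frac{-36 + 5 \cdot 365}{365 - 168} + 141203\right) - 103037 = \left(\frac{-36 + 1825}{197} + 141203\right) - 103037 = \left(\frac{1}{197} \cdot 1789 + 141203\right) - 103037 = \left(\frac{1789}{197} + 141203\right) - 103037 = \frac{27818780}{197} - 103037 = \frac{7520491}{197}$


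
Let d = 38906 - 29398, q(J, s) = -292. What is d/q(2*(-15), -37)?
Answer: -2377/73 ≈ -32.562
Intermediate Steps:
d = 9508
d/q(2*(-15), -37) = 9508/(-292) = 9508*(-1/292) = -2377/73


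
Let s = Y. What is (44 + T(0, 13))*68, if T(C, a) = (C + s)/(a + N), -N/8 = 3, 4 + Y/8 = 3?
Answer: 33456/11 ≈ 3041.5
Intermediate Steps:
Y = -8 (Y = -32 + 8*3 = -32 + 24 = -8)
s = -8
N = -24 (N = -8*3 = -24)
T(C, a) = (-8 + C)/(-24 + a) (T(C, a) = (C - 8)/(a - 24) = (-8 + C)/(-24 + a))
(44 + T(0, 13))*68 = (44 + (-8 + 0)/(-24 + 13))*68 = (44 - 8/(-11))*68 = (44 - 1/11*(-8))*68 = (44 + 8/11)*68 = (492/11)*68 = 33456/11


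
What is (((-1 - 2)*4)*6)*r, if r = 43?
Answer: -3096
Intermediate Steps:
(((-1 - 2)*4)*6)*r = (((-1 - 2)*4)*6)*43 = (-3*4*6)*43 = -12*6*43 = -72*43 = -3096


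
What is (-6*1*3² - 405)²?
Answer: 210681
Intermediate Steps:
(-6*1*3² - 405)² = (-6*9 - 405)² = (-54 - 405)² = (-459)² = 210681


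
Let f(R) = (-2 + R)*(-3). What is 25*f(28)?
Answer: -1950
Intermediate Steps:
f(R) = 6 - 3*R
25*f(28) = 25*(6 - 3*28) = 25*(6 - 84) = 25*(-78) = -1950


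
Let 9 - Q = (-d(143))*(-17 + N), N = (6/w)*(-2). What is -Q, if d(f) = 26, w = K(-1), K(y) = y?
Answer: 121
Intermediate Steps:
w = -1
N = 12 (N = (6/(-1))*(-2) = (6*(-1))*(-2) = -6*(-2) = 12)
Q = -121 (Q = 9 - (-1*26)*(-17 + 12) = 9 - (-26)*(-5) = 9 - 1*130 = 9 - 130 = -121)
-Q = -1*(-121) = 121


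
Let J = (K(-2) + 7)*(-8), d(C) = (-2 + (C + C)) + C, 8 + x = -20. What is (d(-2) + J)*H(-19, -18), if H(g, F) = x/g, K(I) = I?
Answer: -1344/19 ≈ -70.737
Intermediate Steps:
x = -28 (x = -8 - 20 = -28)
H(g, F) = -28/g
d(C) = -2 + 3*C (d(C) = (-2 + 2*C) + C = -2 + 3*C)
J = -40 (J = (-2 + 7)*(-8) = 5*(-8) = -40)
(d(-2) + J)*H(-19, -18) = ((-2 + 3*(-2)) - 40)*(-28/(-19)) = ((-2 - 6) - 40)*(-28*(-1/19)) = (-8 - 40)*(28/19) = -48*28/19 = -1344/19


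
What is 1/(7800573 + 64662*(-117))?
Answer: 1/235119 ≈ 4.2532e-6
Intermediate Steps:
1/(7800573 + 64662*(-117)) = 1/(7800573 - 7565454) = 1/235119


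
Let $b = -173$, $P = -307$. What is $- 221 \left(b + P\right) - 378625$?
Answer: $-272545$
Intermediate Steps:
$- 221 \left(b + P\right) - 378625 = - 221 \left(-173 - 307\right) - 378625 = \left(-221\right) \left(-480\right) - 378625 = 106080 - 378625 = -272545$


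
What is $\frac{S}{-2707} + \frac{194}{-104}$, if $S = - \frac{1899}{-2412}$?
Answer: $- \frac{4398884}{2357797} \approx -1.8657$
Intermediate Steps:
$S = \frac{211}{268}$ ($S = \left(-1899\right) \left(- \frac{1}{2412}\right) = \frac{211}{268} \approx 0.78731$)
$\frac{S}{-2707} + \frac{194}{-104} = \frac{211}{268 \left(-2707\right)} + \frac{194}{-104} = \frac{211}{268} \left(- \frac{1}{2707}\right) + 194 \left(- \frac{1}{104}\right) = - \frac{211}{725476} - \frac{97}{52} = - \frac{4398884}{2357797}$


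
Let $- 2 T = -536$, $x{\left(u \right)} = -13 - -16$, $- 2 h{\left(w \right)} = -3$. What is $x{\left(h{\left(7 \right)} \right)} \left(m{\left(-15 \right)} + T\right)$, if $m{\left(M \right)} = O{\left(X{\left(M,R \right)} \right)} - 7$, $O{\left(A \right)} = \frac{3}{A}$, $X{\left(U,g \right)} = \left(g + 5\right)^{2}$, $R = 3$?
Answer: $\frac{50121}{64} \approx 783.14$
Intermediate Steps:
$h{\left(w \right)} = \frac{3}{2}$ ($h{\left(w \right)} = \left(- \frac{1}{2}\right) \left(-3\right) = \frac{3}{2}$)
$X{\left(U,g \right)} = \left(5 + g\right)^{2}$
$x{\left(u \right)} = 3$ ($x{\left(u \right)} = -13 + 16 = 3$)
$m{\left(M \right)} = - \frac{445}{64}$ ($m{\left(M \right)} = \frac{3}{\left(5 + 3\right)^{2}} - 7 = \frac{3}{8^{2}} - 7 = \frac{3}{64} - 7 = - \frac{445}{64}$)
$T = 268$ ($T = \left(- \frac{1}{2}\right) \left(-536\right) = 268$)
$x{\left(h{\left(7 \right)} \right)} \left(m{\left(-15 \right)} + T\right) = 3 \left(- \frac{445}{64} + 268\right) = 3 \cdot \frac{16707}{64} = \frac{50121}{64}$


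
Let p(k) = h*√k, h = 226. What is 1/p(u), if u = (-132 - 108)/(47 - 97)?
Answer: √30/2712 ≈ 0.0020196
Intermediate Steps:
u = 24/5 (u = -240/(-50) = -240*(-1/50) = 24/5 ≈ 4.8000)
p(k) = 226*√k
1/p(u) = 1/(226*√(24/5)) = 1/(226*(2*√30/5)) = 1/(452*√30/5) = √30/2712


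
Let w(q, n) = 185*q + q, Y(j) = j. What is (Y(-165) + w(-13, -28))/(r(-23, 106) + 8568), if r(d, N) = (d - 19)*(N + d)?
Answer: -123/242 ≈ -0.50826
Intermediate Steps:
r(d, N) = (-19 + d)*(N + d)
w(q, n) = 186*q
(Y(-165) + w(-13, -28))/(r(-23, 106) + 8568) = (-165 + 186*(-13))/(((-23)² - 19*106 - 19*(-23) + 106*(-23)) + 8568) = (-165 - 2418)/((529 - 2014 + 437 - 2438) + 8568) = -2583/(-3486 + 8568) = -2583/5082 = -2583*1/5082 = -123/242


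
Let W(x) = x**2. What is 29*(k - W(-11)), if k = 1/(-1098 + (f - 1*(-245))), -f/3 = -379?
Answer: -996527/284 ≈ -3508.9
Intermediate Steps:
f = 1137 (f = -3*(-379) = 1137)
k = 1/284 (k = 1/(-1098 + (1137 - 1*(-245))) = 1/(-1098 + (1137 + 245)) = 1/(-1098 + 1382) = 1/284 ≈ 0.0035211)
29*(k - W(-11)) = 29*(1/284 - 1*(-11)**2) = 29*(1/284 - 1*121) = 29*(1/284 - 121) = 29*(-34363/284) = -996527/284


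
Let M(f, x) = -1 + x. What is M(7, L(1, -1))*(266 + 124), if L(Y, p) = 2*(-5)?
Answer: -4290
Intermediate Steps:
L(Y, p) = -10
M(7, L(1, -1))*(266 + 124) = (-1 - 10)*(266 + 124) = -11*390 = -4290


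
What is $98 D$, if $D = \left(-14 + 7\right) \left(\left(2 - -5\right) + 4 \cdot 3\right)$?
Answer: $-13034$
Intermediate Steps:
$D = -133$ ($D = - 7 \left(\left(2 + 5\right) + 12\right) = - 7 \left(7 + 12\right) = \left(-7\right) 19 = -133$)
$98 D = 98 \left(-133\right) = -13034$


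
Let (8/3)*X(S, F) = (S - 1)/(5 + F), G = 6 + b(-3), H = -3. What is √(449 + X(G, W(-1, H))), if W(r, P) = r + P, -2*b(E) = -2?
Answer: 19*√5/2 ≈ 21.243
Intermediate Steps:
b(E) = 1 (b(E) = -½*(-2) = 1)
W(r, P) = P + r
G = 7 (G = 6 + 1 = 7)
X(S, F) = 3*(-1 + S)/(8*(5 + F)) (X(S, F) = 3*((S - 1)/(5 + F))/8 = 3*((-1 + S)/(5 + F))/8 = 3*(-1 + S)/(8*(5 + F)))
√(449 + X(G, W(-1, H))) = √(449 + 3*(-1 + 7)/(8*(5 + (-3 - 1)))) = √(449 + (3/8)*6/(5 - 4)) = √(449 + (3/8)*6/1) = √(449 + (3/8)*1*6) = √(449 + 9/4) = √(1805/4) = 19*√5/2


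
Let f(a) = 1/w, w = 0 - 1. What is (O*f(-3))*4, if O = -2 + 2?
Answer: 0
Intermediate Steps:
w = -1
f(a) = -1 (f(a) = 1/(-1) = -1)
O = 0
(O*f(-3))*4 = (0*(-1))*4 = 0*4 = 0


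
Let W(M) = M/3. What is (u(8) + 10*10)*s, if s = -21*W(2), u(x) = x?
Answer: -1512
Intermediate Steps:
W(M) = M/3 (W(M) = M*(⅓) = M/3)
s = -14 (s = -7*2 = -21*⅔ = -14)
(u(8) + 10*10)*s = (8 + 10*10)*(-14) = (8 + 100)*(-14) = 108*(-14) = -1512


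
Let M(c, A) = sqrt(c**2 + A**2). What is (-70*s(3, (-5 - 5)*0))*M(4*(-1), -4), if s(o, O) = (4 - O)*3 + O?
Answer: -3360*sqrt(2) ≈ -4751.8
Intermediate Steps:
s(o, O) = 12 - 2*O (s(o, O) = (12 - 3*O) + O = 12 - 2*O)
M(c, A) = sqrt(A**2 + c**2)
(-70*s(3, (-5 - 5)*0))*M(4*(-1), -4) = (-70*(12 - 2*(-5 - 5)*0))*sqrt((-4)**2 + (4*(-1))**2) = (-70*(12 - (-20)*0))*sqrt(16 + (-4)**2) = (-70*(12 - 2*0))*sqrt(16 + 16) = (-70*(12 + 0))*sqrt(32) = (-70*12)*(4*sqrt(2)) = -3360*sqrt(2)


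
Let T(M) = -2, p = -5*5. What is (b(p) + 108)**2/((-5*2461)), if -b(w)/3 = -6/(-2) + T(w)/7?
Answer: -488601/602945 ≈ -0.81036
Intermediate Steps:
p = -25
b(w) = -57/7 (b(w) = -3*(-6/(-2) - 2/7) = -3*(-6*(-1/2) - 2*1/7) = -3*(3 - 2/7) = -3*19/7 = -57/7)
(b(p) + 108)**2/((-5*2461)) = (-57/7 + 108)**2/((-5*2461)) = (699/7)**2/(-12305) = (488601/49)*(-1/12305) = -488601/602945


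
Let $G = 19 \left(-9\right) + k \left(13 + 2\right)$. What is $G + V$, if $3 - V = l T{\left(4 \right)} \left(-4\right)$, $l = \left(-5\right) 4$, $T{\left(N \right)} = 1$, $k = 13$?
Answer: $-53$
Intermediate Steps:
$l = -20$
$V = -77$ ($V = 3 - \left(-20\right) 1 \left(-4\right) = 3 - \left(-20\right) \left(-4\right) = 3 - 80 = -77$)
$G = 24$ ($G = 19 \left(-9\right) + 13 \left(13 + 2\right) = -171 + 13 \cdot 15 = -171 + 195 = 24$)
$G + V = 24 - 77 = -53$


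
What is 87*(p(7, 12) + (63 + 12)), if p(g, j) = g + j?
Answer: 8178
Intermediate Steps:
87*(p(7, 12) + (63 + 12)) = 87*((7 + 12) + (63 + 12)) = 87*(19 + 75) = 87*94 = 8178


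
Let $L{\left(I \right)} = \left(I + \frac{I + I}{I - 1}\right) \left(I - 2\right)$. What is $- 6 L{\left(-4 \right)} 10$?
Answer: $-864$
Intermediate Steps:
$L{\left(I \right)} = \left(-2 + I\right) \left(I + \frac{2 I}{-1 + I}\right)$ ($L{\left(I \right)} = \left(I + \frac{2 I}{-1 + I}\right) \left(-2 + I\right) = \left(-2 + I\right) \left(I + \frac{2 I}{-1 + I}\right)$)
$- 6 L{\left(-4 \right)} 10 = - 6 \left(- \frac{4 \left(-2 + \left(-4\right)^{2} - -4\right)}{-1 - 4}\right) 10 = - 6 \left(- \frac{4 \left(-2 + 16 + 4\right)}{-5}\right) 10 = - 6 \left(\left(-4\right) \left(- \frac{1}{5}\right) 18\right) 10 = \left(-6\right) \frac{72}{5} \cdot 10 = \left(- \frac{432}{5}\right) 10 = -864$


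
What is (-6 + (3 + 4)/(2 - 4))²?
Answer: 361/4 ≈ 90.250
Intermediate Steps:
(-6 + (3 + 4)/(2 - 4))² = (-6 + 7/(-2))² = (-6 + 7*(-½))² = (-6 - 7/2)² = (-19/2)² = 361/4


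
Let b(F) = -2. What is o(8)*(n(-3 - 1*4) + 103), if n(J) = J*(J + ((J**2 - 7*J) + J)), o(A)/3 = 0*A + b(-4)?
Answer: 2910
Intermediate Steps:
o(A) = -6 (o(A) = 3*(0*A - 2) = 3*(0 - 2) = 3*(-2) = -6)
n(J) = J*(J**2 - 5*J) (n(J) = J*(J + (J**2 - 6*J)) = J*(J**2 - 5*J))
o(8)*(n(-3 - 1*4) + 103) = -6*((-3 - 1*4)**2*(-5 + (-3 - 1*4)) + 103) = -6*((-3 - 4)**2*(-5 + (-3 - 4)) + 103) = -6*((-7)**2*(-5 - 7) + 103) = -6*(49*(-12) + 103) = -6*(-588 + 103) = -6*(-485) = 2910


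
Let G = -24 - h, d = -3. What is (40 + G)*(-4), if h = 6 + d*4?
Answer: -88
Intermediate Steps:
h = -6 (h = 6 - 3*4 = 6 - 12 = -6)
G = -18 (G = -24 - 1*(-6) = -24 + 6 = -18)
(40 + G)*(-4) = (40 - 18)*(-4) = 22*(-4) = -88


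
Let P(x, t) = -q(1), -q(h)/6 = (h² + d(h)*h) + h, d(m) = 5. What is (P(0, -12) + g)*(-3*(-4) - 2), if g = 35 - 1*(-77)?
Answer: 1540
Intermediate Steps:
q(h) = -36*h - 6*h² (q(h) = -6*((h² + 5*h) + h) = -6*(h² + 6*h) = -36*h - 6*h²)
P(x, t) = 42 (P(x, t) = -(-6)*(6 + 1) = -(-6)*7 = -1*(-42) = 42)
g = 112 (g = 35 + 77 = 112)
(P(0, -12) + g)*(-3*(-4) - 2) = (42 + 112)*(-3*(-4) - 2) = 154*(12 - 2) = 154*10 = 1540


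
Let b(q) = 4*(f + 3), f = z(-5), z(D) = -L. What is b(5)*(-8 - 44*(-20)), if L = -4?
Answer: 24416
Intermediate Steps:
z(D) = 4 (z(D) = -1*(-4) = 4)
f = 4
b(q) = 28 (b(q) = 4*(4 + 3) = 4*7 = 28)
b(5)*(-8 - 44*(-20)) = 28*(-8 - 44*(-20)) = 28*(-8 + 880) = 28*872 = 24416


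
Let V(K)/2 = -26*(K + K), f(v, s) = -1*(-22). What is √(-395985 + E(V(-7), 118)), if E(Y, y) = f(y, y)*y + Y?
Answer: 3*I*√43629 ≈ 626.63*I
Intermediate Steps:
f(v, s) = 22
V(K) = -104*K (V(K) = 2*(-26*(K + K)) = 2*(-52*K) = -104*K)
E(Y, y) = Y + 22*y (E(Y, y) = 22*y + Y = Y + 22*y)
√(-395985 + E(V(-7), 118)) = √(-395985 + (-104*(-7) + 22*118)) = √(-395985 + (728 + 2596)) = √(-395985 + 3324) = √(-392661) = 3*I*√43629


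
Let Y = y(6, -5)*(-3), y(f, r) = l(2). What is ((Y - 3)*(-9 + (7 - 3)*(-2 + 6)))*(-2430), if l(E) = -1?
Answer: 0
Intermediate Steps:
y(f, r) = -1
Y = 3 (Y = -1*(-3) = 3)
((Y - 3)*(-9 + (7 - 3)*(-2 + 6)))*(-2430) = ((3 - 3)*(-9 + (7 - 3)*(-2 + 6)))*(-2430) = (0*(-9 + 4*4))*(-2430) = (0*(-9 + 16))*(-2430) = (0*7)*(-2430) = 0*(-2430) = 0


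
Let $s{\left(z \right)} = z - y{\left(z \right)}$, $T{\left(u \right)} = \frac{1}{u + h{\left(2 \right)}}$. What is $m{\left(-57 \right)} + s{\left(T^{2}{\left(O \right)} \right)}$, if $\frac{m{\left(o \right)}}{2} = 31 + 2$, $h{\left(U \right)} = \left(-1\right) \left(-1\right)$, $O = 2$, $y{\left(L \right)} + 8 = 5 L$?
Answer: $\frac{662}{9} \approx 73.556$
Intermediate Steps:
$y{\left(L \right)} = -8 + 5 L$
$h{\left(U \right)} = 1$
$m{\left(o \right)} = 66$ ($m{\left(o \right)} = 2 \left(31 + 2\right) = 2 \cdot 33 = 66$)
$T{\left(u \right)} = \frac{1}{1 + u}$ ($T{\left(u \right)} = \frac{1}{u + 1} = \frac{1}{1 + u}$)
$s{\left(z \right)} = 8 - 4 z$ ($s{\left(z \right)} = z - \left(-8 + 5 z\right) = 8 - 4 z$)
$m{\left(-57 \right)} + s{\left(T^{2}{\left(O \right)} \right)} = 66 + \left(8 - 4 \left(\frac{1}{1 + 2}\right)^{2}\right) = 66 + \left(8 - 4 \left(\frac{1}{3}\right)^{2}\right) = 66 + \left(8 - \frac{4}{9}\right) = 66 + \frac{68}{9} = \frac{662}{9}$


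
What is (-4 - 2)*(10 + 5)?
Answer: -90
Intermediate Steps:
(-4 - 2)*(10 + 5) = -6*15 = -90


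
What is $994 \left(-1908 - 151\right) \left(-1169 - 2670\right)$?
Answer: $7857073994$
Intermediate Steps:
$994 \left(-1908 - 151\right) \left(-1169 - 2670\right) = 994 \left(\left(-2059\right) \left(-3839\right)\right) = 994 \cdot 7904501 = 7857073994$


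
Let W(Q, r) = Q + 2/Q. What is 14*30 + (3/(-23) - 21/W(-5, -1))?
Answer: 87718/207 ≈ 423.76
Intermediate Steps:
14*30 + (3/(-23) - 21/W(-5, -1)) = 14*30 + (3/(-23) - 21/(-5 + 2/(-5))) = 420 + (3*(-1/23) - 21/(-5 + 2*(-⅕))) = 420 + (-3/23 - 21/(-5 - ⅖)) = 420 + (-3/23 - 21/(-27/5)) = 420 + (-3/23 - 21*(-5/27)) = 420 + (-3/23 + 35/9) = 420 + 778/207 = 87718/207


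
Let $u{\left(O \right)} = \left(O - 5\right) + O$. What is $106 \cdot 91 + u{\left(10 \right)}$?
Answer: $9661$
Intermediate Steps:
$u{\left(O \right)} = -5 + 2 O$ ($u{\left(O \right)} = \left(-5 + O\right) + O = -5 + 2 O$)
$106 \cdot 91 + u{\left(10 \right)} = 106 \cdot 91 + \left(-5 + 2 \cdot 10\right) = 9646 + \left(-5 + 20\right) = 9646 + 15 = 9661$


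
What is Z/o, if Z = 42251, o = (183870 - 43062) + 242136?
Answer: 42251/382944 ≈ 0.11033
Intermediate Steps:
o = 382944 (o = 140808 + 242136 = 382944)
Z/o = 42251/382944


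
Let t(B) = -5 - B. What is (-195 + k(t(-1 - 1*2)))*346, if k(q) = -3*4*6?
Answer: -92382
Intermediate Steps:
k(q) = -72 (k(q) = -12*6 = -72)
(-195 + k(t(-1 - 1*2)))*346 = (-195 - 72)*346 = -267*346 = -92382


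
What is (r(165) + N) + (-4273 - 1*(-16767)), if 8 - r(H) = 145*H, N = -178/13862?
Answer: -79172902/6931 ≈ -11423.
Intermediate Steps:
N = -89/6931 (N = -178*1/13862 = -89/6931 ≈ -0.012841)
r(H) = 8 - 145*H
(r(165) + N) + (-4273 - 1*(-16767)) = ((8 - 145*165) - 89/6931) + (-4273 - 1*(-16767)) = ((8 - 23925) - 89/6931) + (-4273 + 16767) = (-23917 - 89/6931) + 12494 = -165768816/6931 + 12494 = -79172902/6931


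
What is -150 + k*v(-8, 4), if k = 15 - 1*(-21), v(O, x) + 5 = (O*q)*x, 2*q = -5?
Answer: 2550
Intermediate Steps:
q = -5/2 (q = (1/2)*(-5) = -5/2 ≈ -2.5000)
v(O, x) = -5 - 5*O*x/2 (v(O, x) = -5 + (O*(-5/2))*x = -5 + (-5*O/2)*x = -5 - 5*O*x/2)
k = 36 (k = 15 + 21 = 36)
-150 + k*v(-8, 4) = -150 + 36*(-5 - 5/2*(-8)*4) = -150 + 36*(-5 + 80) = -150 + 36*75 = -150 + 2700 = 2550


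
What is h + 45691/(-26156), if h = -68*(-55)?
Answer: 97777749/26156 ≈ 3738.3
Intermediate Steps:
h = 3740
h + 45691/(-26156) = 3740 + 45691/(-26156) = 3740 + 45691*(-1/26156) = 3740 - 45691/26156 = 97777749/26156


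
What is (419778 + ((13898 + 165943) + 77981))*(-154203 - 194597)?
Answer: -236346880000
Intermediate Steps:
(419778 + ((13898 + 165943) + 77981))*(-154203 - 194597) = (419778 + (179841 + 77981))*(-348800) = (419778 + 257822)*(-348800) = 677600*(-348800) = -236346880000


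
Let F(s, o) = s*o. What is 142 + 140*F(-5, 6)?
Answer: -4058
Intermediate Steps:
F(s, o) = o*s
142 + 140*F(-5, 6) = 142 + 140*(6*(-5)) = 142 + 140*(-30) = 142 - 4200 = -4058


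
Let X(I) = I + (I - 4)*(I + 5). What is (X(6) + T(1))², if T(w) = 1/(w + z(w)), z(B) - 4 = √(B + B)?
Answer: 421203/529 - 1298*√2/529 ≈ 792.75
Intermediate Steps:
z(B) = 4 + √2*√B (z(B) = 4 + √(B + B) = 4 + √(2*B) = 4 + √2*√B)
T(w) = 1/(4 + w + √2*√w) (T(w) = 1/(w + (4 + √2*√w)) = 1/(4 + w + √2*√w))
X(I) = I + (-4 + I)*(5 + I)
(X(6) + T(1))² = ((-20 + 6² + 2*6) + 1/(4 + 1 + √2*√1))² = ((-20 + 36 + 12) + 1/(4 + 1 + √2*1))² = (28 + 1/(4 + 1 + √2))² = (28 + 1/(5 + √2))²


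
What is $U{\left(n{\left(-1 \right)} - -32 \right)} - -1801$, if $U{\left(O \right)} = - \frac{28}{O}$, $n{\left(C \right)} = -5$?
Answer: $\frac{48599}{27} \approx 1800.0$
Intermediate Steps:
$U{\left(n{\left(-1 \right)} - -32 \right)} - -1801 = - \frac{28}{-5 - -32} - -1801 = - \frac{28}{-5 + 32} + 1801 = - \frac{28}{27} + 1801 = \frac{48599}{27}$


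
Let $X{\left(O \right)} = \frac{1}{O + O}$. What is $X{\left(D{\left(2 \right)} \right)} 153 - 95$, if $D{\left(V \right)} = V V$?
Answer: $- \frac{607}{8} \approx -75.875$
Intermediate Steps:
$D{\left(V \right)} = V^{2}$
$X{\left(O \right)} = \frac{1}{2 O}$
$X{\left(D{\left(2 \right)} \right)} 153 - 95 = \frac{1}{2 \cdot 2^{2}} \cdot 153 - 95 = \frac{1}{2 \cdot 4} \cdot 153 - 95 = \frac{1}{2} \cdot \frac{1}{4} \cdot 153 - 95 = \frac{1}{8} \cdot 153 - 95 = \frac{153}{8} - 95 = - \frac{607}{8}$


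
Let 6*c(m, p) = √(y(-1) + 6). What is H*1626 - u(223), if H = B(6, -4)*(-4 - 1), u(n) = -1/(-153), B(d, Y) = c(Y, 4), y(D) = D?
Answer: -1/153 - 1355*√5 ≈ -3029.9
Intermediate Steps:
c(m, p) = √5/6 (c(m, p) = √(-1 + 6)/6 = √5/6)
B(d, Y) = √5/6
u(n) = 1/153 (u(n) = -1*(-1/153) = 1/153)
H = -5*√5/6 (H = (√5/6)*(-4 - 1) = (√5/6)*(-5) = -5*√5/6 ≈ -1.8634)
H*1626 - u(223) = -5*√5/6*1626 - 1*1/153 = -1355*√5 - 1/153 = -1/153 - 1355*√5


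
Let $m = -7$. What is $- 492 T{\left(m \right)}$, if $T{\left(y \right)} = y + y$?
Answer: $6888$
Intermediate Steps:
$T{\left(y \right)} = 2 y$
$- 492 T{\left(m \right)} = - 492 \cdot 2 \left(-7\right) = \left(-492\right) \left(-14\right) = 6888$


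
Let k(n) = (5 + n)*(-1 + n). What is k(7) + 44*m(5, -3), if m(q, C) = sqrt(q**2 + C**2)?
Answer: 72 + 44*sqrt(34) ≈ 328.56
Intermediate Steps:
k(n) = (-1 + n)*(5 + n)
m(q, C) = sqrt(C**2 + q**2)
k(7) + 44*m(5, -3) = (-5 + 7**2 + 4*7) + 44*sqrt((-3)**2 + 5**2) = (-5 + 49 + 28) + 44*sqrt(9 + 25) = 72 + 44*sqrt(34)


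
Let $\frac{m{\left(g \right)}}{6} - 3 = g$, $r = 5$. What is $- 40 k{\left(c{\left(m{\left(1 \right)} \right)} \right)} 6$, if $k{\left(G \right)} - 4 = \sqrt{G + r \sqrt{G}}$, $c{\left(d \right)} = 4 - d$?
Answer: $-960 - 240 \sqrt{-20 + 10 i \sqrt{5}} \approx -1496.7 - 1200.0 i$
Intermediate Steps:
$m{\left(g \right)} = 18 + 6 g$
$k{\left(G \right)} = 4 + \sqrt{G + 5 \sqrt{G}}$
$- 40 k{\left(c{\left(m{\left(1 \right)} \right)} \right)} 6 = - 40 \left(4 + \sqrt{\left(4 - \left(18 + 6 \cdot 1\right)\right) + 5 \sqrt{4 - \left(18 + 6 \cdot 1\right)}}\right) 6 = - 40 \left(4 + \sqrt{\left(4 - \left(18 + 6\right)\right) + 5 \sqrt{4 - \left(18 + 6\right)}}\right) 6 = - 40 \left(4 + \sqrt{\left(4 - 24\right) + 5 \sqrt{4 - 24}}\right) 6 = - 40 \left(4 + \sqrt{-20 + 5 \sqrt{-20}}\right) 6 = - 40 \left(4 + \sqrt{-20 + 5 \cdot 2 i \sqrt{5}}\right) 6 = - 40 \left(4 + \sqrt{-20 + 10 i \sqrt{5}}\right) 6 = \left(-160 - 40 \sqrt{-20 + 10 i \sqrt{5}}\right) 6 = -960 - 240 \sqrt{-20 + 10 i \sqrt{5}}$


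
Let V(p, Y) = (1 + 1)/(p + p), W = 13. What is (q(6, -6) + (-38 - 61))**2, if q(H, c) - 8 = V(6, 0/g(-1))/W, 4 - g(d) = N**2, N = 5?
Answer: 50367409/6084 ≈ 8278.7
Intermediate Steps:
g(d) = -21 (g(d) = 4 - 1*5**2 = 4 - 1*25 = 4 - 25 = -21)
V(p, Y) = 1/p (V(p, Y) = 2/((2*p)) = 2*(1/(2*p)) = 1/p)
q(H, c) = 625/78 (q(H, c) = 8 + 1/(6*13) = 8 + (1/6)*(1/13) = 8 + 1/78 = 625/78)
(q(6, -6) + (-38 - 61))**2 = (625/78 + (-38 - 61))**2 = (625/78 - 99)**2 = (-7097/78)**2 = 50367409/6084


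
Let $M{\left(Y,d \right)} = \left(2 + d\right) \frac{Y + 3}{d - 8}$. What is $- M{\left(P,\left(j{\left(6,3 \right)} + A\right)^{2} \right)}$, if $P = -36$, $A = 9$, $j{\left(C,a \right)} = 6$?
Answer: $\frac{7491}{217} \approx 34.521$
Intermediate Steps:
$M{\left(Y,d \right)} = \frac{\left(2 + d\right) \left(3 + Y\right)}{-8 + d}$ ($M{\left(Y,d \right)} = \left(2 + d\right) \frac{3 + Y}{-8 + d} = \frac{\left(2 + d\right) \left(3 + Y\right)}{-8 + d}$)
$- M{\left(P,\left(j{\left(6,3 \right)} + A\right)^{2} \right)} = - \frac{6 + 2 \left(-36\right) + 3 \left(6 + 9\right)^{2} - 36 \left(6 + 9\right)^{2}}{-8 + \left(6 + 9\right)^{2}} = - \frac{6 - 72 + 3 \cdot 15^{2} - 36 \cdot 15^{2}}{-8 + 15^{2}} = - \frac{6 - 72 + 3 \cdot 225 - 8100}{-8 + 225} = - \frac{6 - 72 + 675 - 8100}{217} = - \frac{-7491}{217} = \left(-1\right) \left(- \frac{7491}{217}\right) = \frac{7491}{217}$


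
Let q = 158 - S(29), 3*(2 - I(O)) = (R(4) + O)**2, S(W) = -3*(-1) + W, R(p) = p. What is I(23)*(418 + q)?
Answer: -131104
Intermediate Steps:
S(W) = 3 + W
I(O) = 2 - (4 + O)**2/3
q = 126 (q = 158 - (3 + 29) = 158 - 1*32 = 158 - 32 = 126)
I(23)*(418 + q) = (2 - (4 + 23)**2/3)*(418 + 126) = (2 - 1/3*27**2)*544 = (2 - 1/3*729)*544 = (2 - 243)*544 = -241*544 = -131104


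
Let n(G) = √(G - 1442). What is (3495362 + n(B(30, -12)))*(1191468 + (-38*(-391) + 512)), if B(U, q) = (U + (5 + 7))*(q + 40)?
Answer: 4218335685356 + 1206838*I*√266 ≈ 4.2183e+12 + 1.9683e+7*I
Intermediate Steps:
B(U, q) = (12 + U)*(40 + q) (B(U, q) = (U + 12)*(40 + q) = (12 + U)*(40 + q))
n(G) = √(-1442 + G)
(3495362 + n(B(30, -12)))*(1191468 + (-38*(-391) + 512)) = (3495362 + √(-1442 + (480 + 12*(-12) + 40*30 + 30*(-12))))*(1191468 + (-38*(-391) + 512)) = (3495362 + √(-1442 + (480 - 144 + 1200 - 360)))*(1191468 + (14858 + 512)) = (3495362 + √(-1442 + 1176))*(1191468 + 15370) = (3495362 + √(-266))*1206838 = (3495362 + I*√266)*1206838 = 4218335685356 + 1206838*I*√266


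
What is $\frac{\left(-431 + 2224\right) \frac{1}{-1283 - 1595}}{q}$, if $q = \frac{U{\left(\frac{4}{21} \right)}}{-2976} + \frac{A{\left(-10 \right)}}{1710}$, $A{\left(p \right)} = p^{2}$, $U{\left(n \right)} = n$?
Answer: $- \frac{266131404}{24953699} \approx -10.665$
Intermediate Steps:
$q = \frac{17341}{296856}$ ($q = \frac{4 \cdot \frac{1}{21}}{-2976} + \frac{\left(-10\right)^{2}}{1710} = 4 \cdot \frac{1}{21} \left(- \frac{1}{2976}\right) + 100 \cdot \frac{1}{1710} = \frac{4}{21} \left(- \frac{1}{2976}\right) + \frac{10}{171} = - \frac{1}{15624} + \frac{10}{171} = \frac{17341}{296856} \approx 0.058416$)
$\frac{\left(-431 + 2224\right) \frac{1}{-1283 - 1595}}{q} = \frac{\left(-431 + 2224\right) \frac{1}{-1283 - 1595}}{\frac{17341}{296856}} = \frac{1793}{-2878} \cdot \frac{296856}{17341} = 1793 \left(- \frac{1}{2878}\right) \frac{296856}{17341} = \left(- \frac{1793}{2878}\right) \frac{296856}{17341} = - \frac{266131404}{24953699}$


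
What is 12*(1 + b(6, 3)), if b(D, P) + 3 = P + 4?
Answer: 60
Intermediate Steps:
b(D, P) = 1 + P (b(D, P) = -3 + (P + 4) = -3 + (4 + P) = 1 + P)
12*(1 + b(6, 3)) = 12*(1 + (1 + 3)) = 12*(1 + 4) = 12*5 = 60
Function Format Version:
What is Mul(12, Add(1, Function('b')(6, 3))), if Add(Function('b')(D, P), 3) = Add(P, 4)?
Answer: 60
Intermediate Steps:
Function('b')(D, P) = Add(1, P) (Function('b')(D, P) = Add(-3, Add(P, 4)) = Add(-3, Add(4, P)) = Add(1, P))
Mul(12, Add(1, Function('b')(6, 3))) = Mul(12, Add(1, Add(1, 3))) = Mul(12, Add(1, 4)) = Mul(12, 5) = 60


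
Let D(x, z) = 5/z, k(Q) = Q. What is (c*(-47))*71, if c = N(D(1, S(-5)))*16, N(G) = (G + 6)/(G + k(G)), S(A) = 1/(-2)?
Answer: -53392/5 ≈ -10678.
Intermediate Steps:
S(A) = -1/2
N(G) = (6 + G)/(2*G) (N(G) = (G + 6)/(G + G) = (6 + G)/((2*G)) = (6 + G)*(1/(2*G)) = (6 + G)/(2*G))
c = 16/5 (c = ((6 + 5/(-1/2))/(2*((5/(-1/2)))))*16 = ((6 + 5*(-2))/(2*((5*(-2)))))*16 = ((1/2)*(6 - 10)/(-10))*16 = ((1/2)*(-1/10)*(-4))*16 = (1/5)*16 = 16/5 ≈ 3.2000)
(c*(-47))*71 = ((16/5)*(-47))*71 = -752/5*71 = -53392/5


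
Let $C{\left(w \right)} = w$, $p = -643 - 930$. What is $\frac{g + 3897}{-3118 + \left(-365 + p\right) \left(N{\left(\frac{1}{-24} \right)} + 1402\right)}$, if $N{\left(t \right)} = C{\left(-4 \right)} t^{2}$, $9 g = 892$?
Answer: $- \frac{287720}{195852999} \approx -0.0014691$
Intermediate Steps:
$p = -1573$ ($p = -643 - 930 = -1573$)
$g = \frac{892}{9}$ ($g = \frac{1}{9} \cdot 892 = \frac{892}{9} \approx 99.111$)
$N{\left(t \right)} = - 4 t^{2}$
$\frac{g + 3897}{-3118 + \left(-365 + p\right) \left(N{\left(\frac{1}{-24} \right)} + 1402\right)} = \frac{\frac{892}{9} + 3897}{-3118 + \left(-365 - 1573\right) \left(- 4 \left(\frac{1}{-24}\right)^{2} + 1402\right)} = \frac{35965}{9 \left(-3118 - 1938 \left(- 4 \left(- \frac{1}{24}\right)^{2} + 1402\right)\right)} = \frac{35965}{9 \left(-3118 - 1938 \left(\left(-4\right) \frac{1}{576} + 1402\right)\right)} = \frac{35965}{9 \left(-3118 - 1938 \left(- \frac{1}{144} + 1402\right)\right)} = \frac{35965}{9 \left(-3118 - \frac{65209501}{24}\right)} = \frac{35965}{9 \left(- \frac{65284333}{24}\right)} = \frac{35965}{9} \left(- \frac{24}{65284333}\right) = - \frac{287720}{195852999}$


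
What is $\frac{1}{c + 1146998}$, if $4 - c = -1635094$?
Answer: $\frac{1}{2782096} \approx 3.5944 \cdot 10^{-7}$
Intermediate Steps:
$c = 1635098$ ($c = 4 - -1635094 = 4 + 1635094 = 1635098$)
$\frac{1}{c + 1146998} = \frac{1}{1635098 + 1146998} = \frac{1}{2782096}$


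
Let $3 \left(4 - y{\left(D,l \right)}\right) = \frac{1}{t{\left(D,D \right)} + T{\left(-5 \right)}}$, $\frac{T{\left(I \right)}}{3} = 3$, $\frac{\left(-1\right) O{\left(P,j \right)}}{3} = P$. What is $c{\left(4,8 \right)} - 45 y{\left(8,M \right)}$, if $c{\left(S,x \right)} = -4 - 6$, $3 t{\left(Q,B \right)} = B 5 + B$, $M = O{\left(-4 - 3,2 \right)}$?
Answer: $- \frac{947}{5} \approx -189.4$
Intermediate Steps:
$O{\left(P,j \right)} = - 3 P$
$M = 21$ ($M = - 3 \left(-4 - 3\right) = \left(-3\right) \left(-7\right) = 21$)
$t{\left(Q,B \right)} = 2 B$ ($t{\left(Q,B \right)} = \frac{B 5 + B}{3} = \frac{5 B + B}{3} = \frac{6 B}{3} = 2 B$)
$c{\left(S,x \right)} = -10$ ($c{\left(S,x \right)} = -4 - 6 = -10$)
$T{\left(I \right)} = 9$ ($T{\left(I \right)} = 3 \cdot 3 = 9$)
$y{\left(D,l \right)} = 4 - \frac{1}{3 \left(9 + 2 D\right)}$ ($y{\left(D,l \right)} = 4 - \frac{1}{3 \left(2 D + 9\right)} = 4 - \frac{1}{3 \left(9 + 2 D\right)}$)
$c{\left(4,8 \right)} - 45 y{\left(8,M \right)} = -10 - 45 \frac{107 + 24 \cdot 8}{3 \left(9 + 2 \cdot 8\right)} = -10 - 45 \frac{107 + 192}{3 \left(9 + 16\right)} = -10 - 45 \cdot \frac{1}{3} \cdot \frac{1}{25} \cdot 299 = -10 - \frac{897}{5} = - \frac{947}{5}$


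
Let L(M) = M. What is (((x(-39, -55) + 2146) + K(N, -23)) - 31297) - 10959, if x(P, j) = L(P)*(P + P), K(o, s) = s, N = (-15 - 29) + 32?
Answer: -37091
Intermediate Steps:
N = -12 (N = -44 + 32 = -12)
x(P, j) = 2*P**2 (x(P, j) = P*(P + P) = P*(2*P) = 2*P**2)
(((x(-39, -55) + 2146) + K(N, -23)) - 31297) - 10959 = (((2*(-39)**2 + 2146) - 23) - 31297) - 10959 = (((2*1521 + 2146) - 23) - 31297) - 10959 = (((3042 + 2146) - 23) - 31297) - 10959 = ((5188 - 23) - 31297) - 10959 = (5165 - 31297) - 10959 = -26132 - 10959 = -37091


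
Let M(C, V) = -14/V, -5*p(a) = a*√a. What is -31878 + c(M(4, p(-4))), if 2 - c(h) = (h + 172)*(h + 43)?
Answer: -627127/16 - 7525*I/4 ≈ -39195.0 - 1881.3*I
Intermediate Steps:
p(a) = -a^(3/2)/5 (p(a) = -a*√a/5 = -a^(3/2)/5)
c(h) = 2 - (43 + h)*(172 + h) (c(h) = 2 - (h + 172)*(h + 43) = 2 - (172 + h)*(43 + h) = 2 - (43 + h)*(172 + h))
-31878 + c(M(4, p(-4))) = -31878 + (-7394 - (-14*(-5*I/8))² - (-3010)/((-(-8)*I/5))) = -31878 + (-7394 - (-14*(-5*I/8))² - (-3010)/(8*I/5)) = -31878 + (-7394 - (-(-35)*I/4)² - (-3010)*(-5*I/8)) = -31878 + (-7394 - (35*I/4)² - 7525*I/4) = -31878 + (-7394 - 1*(-1225/16) - 7525*I/4) = -31878 + (-7394 + 1225/16 - 7525*I/4) = -31878 + (-117079/16 - 7525*I/4) = -627127/16 - 7525*I/4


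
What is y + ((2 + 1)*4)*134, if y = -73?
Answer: 1535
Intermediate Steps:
y + ((2 + 1)*4)*134 = -73 + ((2 + 1)*4)*134 = -73 + (3*4)*134 = -73 + 12*134 = -73 + 1608 = 1535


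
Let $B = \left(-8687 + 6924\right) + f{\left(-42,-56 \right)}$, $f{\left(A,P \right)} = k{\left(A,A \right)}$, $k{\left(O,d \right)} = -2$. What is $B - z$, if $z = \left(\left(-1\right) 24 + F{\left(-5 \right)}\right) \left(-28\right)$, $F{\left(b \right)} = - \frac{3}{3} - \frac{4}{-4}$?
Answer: $-2437$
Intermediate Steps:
$f{\left(A,P \right)} = -2$
$F{\left(b \right)} = 0$ ($F{\left(b \right)} = \left(-3\right) \frac{1}{3} - -1 = -1 + 1 = 0$)
$B = -1765$ ($B = \left(-8687 + 6924\right) - 2 = -1763 - 2 = -1765$)
$z = 672$ ($z = \left(\left(-1\right) 24 + 0\right) \left(-28\right) = \left(-24 + 0\right) \left(-28\right) = \left(-24\right) \left(-28\right) = 672$)
$B - z = -1765 - 672 = -2437$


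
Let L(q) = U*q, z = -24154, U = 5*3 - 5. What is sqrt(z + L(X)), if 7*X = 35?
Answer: 2*I*sqrt(6026) ≈ 155.25*I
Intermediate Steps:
X = 5 (X = (1/7)*35 = 5)
U = 10 (U = 15 - 5 = 10)
L(q) = 10*q
sqrt(z + L(X)) = sqrt(-24154 + 10*5) = sqrt(-24154 + 50) = sqrt(-24104) = 2*I*sqrt(6026)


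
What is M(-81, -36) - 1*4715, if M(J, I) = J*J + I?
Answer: 1810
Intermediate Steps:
M(J, I) = I + J**2 (M(J, I) = J**2 + I = I + J**2)
M(-81, -36) - 1*4715 = (-36 + (-81)**2) - 1*4715 = (-36 + 6561) - 4715 = 6525 - 4715 = 1810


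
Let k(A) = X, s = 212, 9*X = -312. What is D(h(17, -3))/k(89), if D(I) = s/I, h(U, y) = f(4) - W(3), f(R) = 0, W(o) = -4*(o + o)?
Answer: -53/208 ≈ -0.25481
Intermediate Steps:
W(o) = -8*o
X = -104/3 (X = (1/9)*(-312) = -104/3 ≈ -34.667)
h(U, y) = 24 (h(U, y) = 0 - (-8)*3 = 0 - 1*(-24) = 0 + 24 = 24)
k(A) = -104/3
D(I) = 212/I
D(h(17, -3))/k(89) = (212/24)/(-104/3) = (212*(1/24))*(-3/104) = (53/6)*(-3/104) = -53/208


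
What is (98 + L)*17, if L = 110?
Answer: 3536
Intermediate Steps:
(98 + L)*17 = (98 + 110)*17 = 208*17 = 3536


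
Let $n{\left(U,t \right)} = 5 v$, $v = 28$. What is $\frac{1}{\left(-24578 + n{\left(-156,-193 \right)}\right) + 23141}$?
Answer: $- \frac{1}{1297} \approx -0.00077101$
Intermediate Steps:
$n{\left(U,t \right)} = 140$ ($n{\left(U,t \right)} = 5 \cdot 28 = 140$)
$\frac{1}{\left(-24578 + n{\left(-156,-193 \right)}\right) + 23141} = \frac{1}{\left(-24578 + 140\right) + 23141} = \frac{1}{-24438 + 23141} = \frac{1}{-1297} = - \frac{1}{1297}$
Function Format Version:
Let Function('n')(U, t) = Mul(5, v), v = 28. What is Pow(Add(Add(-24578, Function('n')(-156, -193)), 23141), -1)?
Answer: Rational(-1, 1297) ≈ -0.00077101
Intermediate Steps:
Function('n')(U, t) = 140 (Function('n')(U, t) = Mul(5, 28) = 140)
Pow(Add(Add(-24578, Function('n')(-156, -193)), 23141), -1) = Pow(Add(Add(-24578, 140), 23141), -1) = Pow(Add(-24438, 23141), -1) = Pow(-1297, -1) = Rational(-1, 1297)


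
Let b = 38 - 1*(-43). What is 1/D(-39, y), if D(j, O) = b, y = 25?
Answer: 1/81 ≈ 0.012346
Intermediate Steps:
b = 81 (b = 38 + 43 = 81)
D(j, O) = 81
1/D(-39, y) = 1/81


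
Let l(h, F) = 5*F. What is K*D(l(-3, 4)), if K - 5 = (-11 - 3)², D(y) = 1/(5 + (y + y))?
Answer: 67/15 ≈ 4.4667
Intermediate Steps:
D(y) = 1/(5 + 2*y)
K = 201 (K = 5 + (-11 - 3)² = 5 + (-14)² = 5 + 196 = 201)
K*D(l(-3, 4)) = 201/(5 + 2*(5*4)) = 201/(5 + 2*20) = 201/(5 + 40) = 201/45 = 201*(1/45) = 67/15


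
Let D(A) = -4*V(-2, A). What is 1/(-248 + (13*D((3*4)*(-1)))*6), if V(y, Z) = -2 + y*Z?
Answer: -1/7112 ≈ -0.00014061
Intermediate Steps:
V(y, Z) = -2 + Z*y
D(A) = 8 + 8*A (D(A) = -4*(-2 + A*(-2)) = -4*(-2 - 2*A) = 8 + 8*A)
1/(-248 + (13*D((3*4)*(-1)))*6) = 1/(-248 + (13*(8 + 8*((3*4)*(-1))))*6) = 1/(-248 + (13*(8 + 8*(12*(-1))))*6) = 1/(-248 + (13*(8 + 8*(-12)))*6) = 1/(-248 + (13*(8 - 96))*6) = 1/(-248 + (13*(-88))*6) = 1/(-248 - 1144*6) = 1/(-248 - 6864) = 1/(-7112) = -1/7112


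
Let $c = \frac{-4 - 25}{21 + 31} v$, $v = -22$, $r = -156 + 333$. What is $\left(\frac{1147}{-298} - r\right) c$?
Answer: $- \frac{17191867}{7748} \approx -2218.9$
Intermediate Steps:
$r = 177$
$c = \frac{319}{26}$ ($c = \frac{-4 - 25}{21 + 31} \left(-22\right) = - \frac{29}{52} \left(-22\right) = \left(-29\right) \frac{1}{52} \left(-22\right) = \left(- \frac{29}{52}\right) \left(-22\right) = \frac{319}{26} \approx 12.269$)
$\left(\frac{1147}{-298} - r\right) c = \left(\frac{1147}{-298} - 177\right) \frac{319}{26} = \left(1147 \left(- \frac{1}{298}\right) - 177\right) \frac{319}{26} = \left(- \frac{1147}{298} - 177\right) \frac{319}{26} = \left(- \frac{53893}{298}\right) \frac{319}{26} = - \frac{17191867}{7748}$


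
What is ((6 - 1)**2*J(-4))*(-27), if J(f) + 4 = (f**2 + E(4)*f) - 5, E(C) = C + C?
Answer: 16875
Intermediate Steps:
E(C) = 2*C
J(f) = -9 + f**2 + 8*f (J(f) = -4 + ((f**2 + (2*4)*f) - 5) = -4 + ((f**2 + 8*f) - 5) = -4 + (-5 + f**2 + 8*f) = -9 + f**2 + 8*f)
((6 - 1)**2*J(-4))*(-27) = ((6 - 1)**2*(-9 + (-4)**2 + 8*(-4)))*(-27) = (5**2*(-9 + 16 - 32))*(-27) = (25*(-25))*(-27) = -625*(-27) = 16875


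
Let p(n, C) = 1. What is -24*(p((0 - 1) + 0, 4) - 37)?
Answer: 864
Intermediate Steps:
-24*(p((0 - 1) + 0, 4) - 37) = -24*(1 - 37) = -24*(-36) = 864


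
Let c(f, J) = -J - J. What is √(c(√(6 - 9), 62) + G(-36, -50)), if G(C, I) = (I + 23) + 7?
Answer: 12*I ≈ 12.0*I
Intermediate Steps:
G(C, I) = 30 + I (G(C, I) = (23 + I) + 7 = 30 + I)
c(f, J) = -2*J
√(c(√(6 - 9), 62) + G(-36, -50)) = √(-2*62 + (30 - 50)) = √(-124 - 20) = √(-144) = 12*I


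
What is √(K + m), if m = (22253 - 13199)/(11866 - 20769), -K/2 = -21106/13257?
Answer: √3354389131974402/39342357 ≈ 1.4721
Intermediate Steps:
K = 42212/13257 (K = -(-42212)/13257 = -2*(-21106/13257) = 42212/13257 ≈ 3.1841)
m = -9054/8903 (m = 9054/(-8903) = 9054*(-1/8903) = -9054/8903 ≈ -1.0170)
√(K + m) = √(42212/13257 - 9054/8903) = √(255784558/118027071) = √3354389131974402/39342357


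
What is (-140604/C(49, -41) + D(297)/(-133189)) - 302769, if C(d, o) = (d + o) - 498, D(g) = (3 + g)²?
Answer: -1410058025781/4661615 ≈ -3.0248e+5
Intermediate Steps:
C(d, o) = -498 + d + o
(-140604/C(49, -41) + D(297)/(-133189)) - 302769 = (-140604/(-498 + 49 - 41) + (3 + 297)²/(-133189)) - 302769 = (-140604/(-490) + 300²*(-1/133189)) - 302769 = (-140604*(-1/490) + 90000*(-1/133189)) - 302769 = (70302/245 - 90000/133189) - 302769 = 1334486154/4661615 - 302769 = -1410058025781/4661615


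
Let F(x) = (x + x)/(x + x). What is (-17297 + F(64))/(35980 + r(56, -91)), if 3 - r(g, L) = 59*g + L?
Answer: -8648/16385 ≈ -0.52780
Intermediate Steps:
r(g, L) = 3 - L - 59*g (r(g, L) = 3 - (59*g + L) = 3 - (L + 59*g) = 3 + (-L - 59*g) = 3 - L - 59*g)
F(x) = 1 (F(x) = (2*x)/((2*x)) = (2*x)*(1/(2*x)) = 1)
(-17297 + F(64))/(35980 + r(56, -91)) = (-17297 + 1)/(35980 + (3 - 1*(-91) - 59*56)) = -17296/(35980 + (3 + 91 - 3304)) = -17296/(35980 - 3210) = -17296/32770 = -17296*1/32770 = -8648/16385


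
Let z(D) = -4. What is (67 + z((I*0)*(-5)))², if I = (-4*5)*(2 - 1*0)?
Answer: 3969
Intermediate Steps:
I = -40 (I = -20*(2 + 0) = -20*2 = -40)
(67 + z((I*0)*(-5)))² = (67 - 4)² = 63² = 3969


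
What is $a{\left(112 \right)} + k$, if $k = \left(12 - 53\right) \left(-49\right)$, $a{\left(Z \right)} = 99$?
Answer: $2108$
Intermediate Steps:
$k = 2009$ ($k = \left(-41\right) \left(-49\right) = 2009$)
$a{\left(112 \right)} + k = 99 + 2009 = 2108$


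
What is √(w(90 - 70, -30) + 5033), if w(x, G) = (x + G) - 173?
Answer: 5*√194 ≈ 69.642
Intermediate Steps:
w(x, G) = -173 + G + x (w(x, G) = (G + x) - 173 = -173 + G + x)
√(w(90 - 70, -30) + 5033) = √((-173 - 30 + (90 - 70)) + 5033) = √((-173 - 30 + 20) + 5033) = √(-183 + 5033) = √4850 = 5*√194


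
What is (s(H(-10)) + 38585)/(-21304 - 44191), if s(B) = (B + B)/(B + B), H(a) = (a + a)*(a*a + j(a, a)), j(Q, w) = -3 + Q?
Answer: -38586/65495 ≈ -0.58914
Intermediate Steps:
H(a) = 2*a*(-3 + a + a²) (H(a) = (a + a)*(a*a + (-3 + a)) = (2*a)*(a² + (-3 + a)) = (2*a)*(-3 + a + a²) = 2*a*(-3 + a + a²))
s(B) = 1 (s(B) = (2*B)/((2*B)) = (2*B)*(1/(2*B)) = 1)
(s(H(-10)) + 38585)/(-21304 - 44191) = (1 + 38585)/(-21304 - 44191) = 38586/(-65495) = 38586*(-1/65495) = -38586/65495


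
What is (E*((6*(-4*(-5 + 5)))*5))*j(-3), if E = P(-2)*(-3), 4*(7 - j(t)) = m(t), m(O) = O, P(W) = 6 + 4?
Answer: 0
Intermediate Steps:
P(W) = 10
j(t) = 7 - t/4
E = -30 (E = 10*(-3) = -30)
(E*((6*(-4*(-5 + 5)))*5))*j(-3) = (-30*6*(-4*(-5 + 5))*5)*(7 - ¼*(-3)) = (-30*6*(-4*0)*5)*(7 + ¾) = -30*6*0*5*(31/4) = -0*5*(31/4) = -30*0*(31/4) = 0*(31/4) = 0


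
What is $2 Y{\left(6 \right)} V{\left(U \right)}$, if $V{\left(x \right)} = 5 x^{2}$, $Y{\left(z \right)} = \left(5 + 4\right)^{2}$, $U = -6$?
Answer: $29160$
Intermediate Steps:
$Y{\left(z \right)} = 81$ ($Y{\left(z \right)} = 9^{2} = 81$)
$2 Y{\left(6 \right)} V{\left(U \right)} = 2 \cdot 81 \cdot 5 \left(-6\right)^{2} = 162 \cdot 5 \cdot 36 = 162 \cdot 180 = 29160$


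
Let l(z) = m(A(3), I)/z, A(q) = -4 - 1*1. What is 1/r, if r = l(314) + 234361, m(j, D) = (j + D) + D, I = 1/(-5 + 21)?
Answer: 2512/588714793 ≈ 4.2669e-6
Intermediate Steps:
I = 1/16 ≈ 0.062500
A(q) = -5 (A(q) = -4 - 1 = -5)
m(j, D) = j + 2*D (m(j, D) = (D + j) + D = j + 2*D)
l(z) = -39/(8*z) (l(z) = (-5 + 2*(1/16))/z = (-5 + 1/8)/z = -39/(8*z))
r = 588714793/2512 (r = -39/8/314 + 234361 = -39/8*1/314 + 234361 = -39/2512 + 234361 = 588714793/2512 ≈ 2.3436e+5)
1/r = 1/(588714793/2512) = 2512/588714793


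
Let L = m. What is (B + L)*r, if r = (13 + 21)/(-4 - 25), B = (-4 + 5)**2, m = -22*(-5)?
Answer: -3774/29 ≈ -130.14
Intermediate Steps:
m = 110
B = 1 (B = 1**2 = 1)
r = -34/29 (r = 34/(-29) = 34*(-1/29) = -34/29 ≈ -1.1724)
L = 110
(B + L)*r = (1 + 110)*(-34/29) = 111*(-34/29) = -3774/29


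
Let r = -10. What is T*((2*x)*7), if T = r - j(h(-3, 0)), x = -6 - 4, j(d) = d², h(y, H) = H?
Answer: 1400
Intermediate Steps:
x = -10
T = -10 (T = -10 - 1*0² = -10 - 1*0 = -10 + 0 = -10)
T*((2*x)*7) = -10*2*(-10)*7 = -(-200)*7 = -10*(-140) = 1400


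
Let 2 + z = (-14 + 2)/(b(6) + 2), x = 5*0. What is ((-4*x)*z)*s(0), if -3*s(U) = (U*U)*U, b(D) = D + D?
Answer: 0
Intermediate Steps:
x = 0
b(D) = 2*D
s(U) = -U³/3 (s(U) = -U*U*U/3 = -U²*U/3 = -U³/3)
z = -20/7 (z = -2 + (-14 + 2)/(2*6 + 2) = -2 - 12/(12 + 2) = -2 - 12/14 = -2 - 12*1/14 = -2 - 6/7 = -20/7 ≈ -2.8571)
((-4*x)*z)*s(0) = (-4*0*(-20/7))*(-⅓*0³) = (0*(-20/7))*(-⅓*0) = 0*0 = 0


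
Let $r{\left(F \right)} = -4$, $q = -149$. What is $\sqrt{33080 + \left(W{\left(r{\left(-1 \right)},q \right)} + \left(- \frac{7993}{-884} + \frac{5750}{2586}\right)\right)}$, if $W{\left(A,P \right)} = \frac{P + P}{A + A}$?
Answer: $\frac{\sqrt{10820406139536318}}{571506} \approx 182.01$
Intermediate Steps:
$W{\left(A,P \right)} = \frac{P}{A}$ ($W{\left(A,P \right)} = \frac{2 P}{2 A} = 2 P \frac{1}{2 A} = \frac{P}{A}$)
$\sqrt{33080 + \left(W{\left(r{\left(-1 \right)},q \right)} + \left(- \frac{7993}{-884} + \frac{5750}{2586}\right)\right)} = \sqrt{33080 + \left(- \frac{149}{-4} + \left(- \frac{7993}{-884} + \frac{5750}{2586}\right)\right)} = \sqrt{33080 + \left(\left(-149\right) \left(- \frac{1}{4}\right) + \left(\left(-7993\right) \left(- \frac{1}{884}\right) + 5750 \cdot \frac{1}{2586}\right)\right)} = \sqrt{33080 + \left(\frac{149}{4} + \left(\frac{7993}{884} + \frac{2875}{1293}\right)\right)} = \sqrt{33080 + \left(\frac{149}{4} + \frac{12876449}{1143012}\right)} = \sqrt{33080 + \frac{27726823}{571506}} = \sqrt{\frac{18933145303}{571506}} = \frac{\sqrt{10820406139536318}}{571506}$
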